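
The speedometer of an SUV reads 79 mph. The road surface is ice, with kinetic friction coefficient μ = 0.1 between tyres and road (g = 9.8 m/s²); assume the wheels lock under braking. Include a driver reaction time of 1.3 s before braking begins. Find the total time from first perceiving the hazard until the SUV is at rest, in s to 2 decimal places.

79 mph × 0.44704 = 35.3162 m/s.
a = μg = 0.1 × 9.8 = 0.980 m/s².
Braking time = v/a = 35.3162 / 0.980 = 36.037 s.
Total = 1.3 + 36.037 = 37.337 s.

Total time ≈ 37.34 s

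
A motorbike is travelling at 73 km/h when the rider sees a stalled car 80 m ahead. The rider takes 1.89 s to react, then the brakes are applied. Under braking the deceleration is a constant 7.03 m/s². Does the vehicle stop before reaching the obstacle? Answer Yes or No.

73 km/h ÷ 3.6 = 20.2778 m/s.
Reaction distance = 20.2778 × 1.89 = 38.325 m.
Braking distance = v²/(2a) = 411.189 / 14.060 = 29.245 m.
Total stopping distance = 38.325 + 29.245 = 67.570 m, vs 80 m available — it stops with 80 − 67.570 = 12.430 m to spare.

Yes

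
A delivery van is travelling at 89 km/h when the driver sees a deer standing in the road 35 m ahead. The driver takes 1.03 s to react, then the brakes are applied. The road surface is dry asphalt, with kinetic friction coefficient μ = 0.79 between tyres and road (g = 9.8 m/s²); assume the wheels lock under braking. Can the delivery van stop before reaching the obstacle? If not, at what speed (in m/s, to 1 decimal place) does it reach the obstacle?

89 km/h ÷ 3.6 = 24.7222 m/s.
a = μg = 0.79 × 9.8 = 7.742 m/s².
Reaction distance = 24.7222 × 1.03 = 25.464 m.
Braking distance needed to stop: v²/(2a) = 611.187 / 15.484 = 39.472 m, so total needed = 25.464 + 39.472 = 64.936 m > 35 m — it cannot stop.
Distance remaining when braking begins: 35 − 25.464 = 9.536 m.
v² = v₀² − 2a·d = 611.187 − 2 × 7.742 × 9.536 = 463.532 m²/s².
v = √463.532 = 21.530 m/s.

No — it strikes the obstacle at 21.5 m/s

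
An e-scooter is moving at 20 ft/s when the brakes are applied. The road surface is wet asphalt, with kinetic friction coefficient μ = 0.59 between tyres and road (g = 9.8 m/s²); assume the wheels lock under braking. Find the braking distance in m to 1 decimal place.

Braking distance ≈ 3.2 m

20 ft/s × 0.3048 = 6.0960 m/s.
a = μg = 0.59 × 9.8 = 5.782 m/s².
Braking distance = v²/(2a) = 6.0960² / (2 × 5.782) = 37.161 / 11.564 = 3.214 m.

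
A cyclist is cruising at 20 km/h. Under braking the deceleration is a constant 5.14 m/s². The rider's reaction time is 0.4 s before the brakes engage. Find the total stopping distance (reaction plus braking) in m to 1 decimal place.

Total stopping distance ≈ 5.2 m

20 km/h ÷ 3.6 = 5.5556 m/s.
Reaction distance = v·t_r = 5.5556 × 0.4 = 2.222 m.
Braking distance = v²/(2a) = 5.5556² / (2 × 5.140) = 30.865 / 10.280 = 3.002 m.
Total = 2.222 + 3.002 = 5.224 m.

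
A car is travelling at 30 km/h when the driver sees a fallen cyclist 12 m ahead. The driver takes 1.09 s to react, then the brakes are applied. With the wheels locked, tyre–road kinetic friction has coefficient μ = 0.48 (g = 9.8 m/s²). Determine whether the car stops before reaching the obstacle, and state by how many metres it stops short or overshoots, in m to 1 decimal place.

30 km/h ÷ 3.6 = 8.3333 m/s.
a = μg = 0.48 × 9.8 = 4.704 m/s².
Reaction distance = 8.3333 × 1.09 = 9.083 m.
Braking distance = v²/(2a) = 69.444 / 9.408 = 7.381 m.
Total stopping distance = 9.083 + 7.381 = 16.464 m, vs 12 m available — it cannot stop in time and overshoots by 16.464 − 12 = 4.464 m.

No — it overshoots by 4.5 m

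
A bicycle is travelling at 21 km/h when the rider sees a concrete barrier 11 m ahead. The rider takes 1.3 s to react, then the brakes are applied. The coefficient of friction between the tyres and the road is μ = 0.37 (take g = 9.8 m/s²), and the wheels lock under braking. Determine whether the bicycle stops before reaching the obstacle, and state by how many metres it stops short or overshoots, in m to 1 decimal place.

No — it overshoots by 1.3 m

21 km/h ÷ 3.6 = 5.8333 m/s.
a = μg = 0.37 × 9.8 = 3.626 m/s².
Reaction distance = 5.8333 × 1.3 = 7.583 m.
Braking distance = v²/(2a) = 34.027 / 7.252 = 4.692 m.
Total stopping distance = 7.583 + 4.692 = 12.275 m, vs 11 m available — it cannot stop in time and overshoots by 12.275 − 11 = 1.275 m.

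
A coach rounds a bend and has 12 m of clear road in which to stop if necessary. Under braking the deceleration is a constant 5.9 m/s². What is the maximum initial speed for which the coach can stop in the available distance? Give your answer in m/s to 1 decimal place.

Maximum speed ≈ 11.9 m/s

v²/(2a) = d ⇒ v = √(2 × 5.900 × 12) = √141.60 = 11.8996 m/s.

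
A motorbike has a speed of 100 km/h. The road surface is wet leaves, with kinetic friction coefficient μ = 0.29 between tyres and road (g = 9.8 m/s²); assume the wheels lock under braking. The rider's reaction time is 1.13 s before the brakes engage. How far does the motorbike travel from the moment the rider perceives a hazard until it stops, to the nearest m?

Total stopping distance ≈ 167 m

100 km/h ÷ 3.6 = 27.7778 m/s.
a = μg = 0.29 × 9.8 = 2.842 m/s².
Reaction distance = v·t_r = 27.7778 × 1.13 = 31.389 m.
Braking distance = v²/(2a) = 27.7778² / (2 × 2.842) = 771.606 / 5.684 = 135.751 m.
Total = 31.389 + 135.751 = 167.140 m.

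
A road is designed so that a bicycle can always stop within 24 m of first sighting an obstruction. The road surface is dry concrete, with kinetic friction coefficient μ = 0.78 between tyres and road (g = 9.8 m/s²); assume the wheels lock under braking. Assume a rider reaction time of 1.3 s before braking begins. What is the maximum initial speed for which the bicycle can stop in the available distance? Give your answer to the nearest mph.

a = μg = 0.78 × 9.8 = 7.644 m/s².
Stopping distance: v·t_r + v²/(2a) = 24 with t_r = 1.3 s and a = 7.644 m/s².
So v² + 19.874 v − 366.91 = 0.
Positive root: v = −a·t_r + √((a·t_r)² + 2a·d) = −9.937 + √(98.744 + 366.91) = 11.6420 m/s.
11.6420 m/s ÷ 0.44704 = 26.042 mph.

Maximum speed ≈ 26 mph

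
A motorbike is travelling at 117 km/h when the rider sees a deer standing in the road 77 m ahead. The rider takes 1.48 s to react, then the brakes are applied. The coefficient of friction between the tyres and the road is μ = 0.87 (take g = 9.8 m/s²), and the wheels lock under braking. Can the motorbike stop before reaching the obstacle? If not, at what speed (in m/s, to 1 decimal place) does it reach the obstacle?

117 km/h ÷ 3.6 = 32.5000 m/s.
a = μg = 0.87 × 9.8 = 8.526 m/s².
Reaction distance = 32.5000 × 1.48 = 48.100 m.
Braking distance needed to stop: v²/(2a) = 1056.250 / 17.052 = 61.943 m, so total needed = 48.100 + 61.943 = 110.043 m > 77 m — it cannot stop.
Distance remaining when braking begins: 77 − 48.100 = 28.900 m.
v² = v₀² − 2a·d = 1056.250 − 2 × 8.526 × 28.900 = 563.447 m²/s².
v = √563.447 = 23.737 m/s.

No — it strikes the obstacle at 23.7 m/s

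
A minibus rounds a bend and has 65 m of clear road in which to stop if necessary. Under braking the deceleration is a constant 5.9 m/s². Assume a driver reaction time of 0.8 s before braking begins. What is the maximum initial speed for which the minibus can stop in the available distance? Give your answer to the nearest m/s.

Stopping distance: v·t_r + v²/(2a) = 65 with t_r = 0.8 s and a = 5.900 m/s².
So v² + 9.440 v − 767.00 = 0.
Positive root: v = −a·t_r + √((a·t_r)² + 2a·d) = −4.720 + √(22.278 + 767.00) = 23.3741 m/s.

Maximum speed ≈ 23 m/s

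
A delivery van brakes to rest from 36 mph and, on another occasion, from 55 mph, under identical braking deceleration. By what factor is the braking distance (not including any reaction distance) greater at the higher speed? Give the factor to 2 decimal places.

Braking distance d = v²/(2a), so with a fixed, d ∝ v².
Factor = (55/36)² = 1.5278² = 2.3342.

Factor ≈ 2.33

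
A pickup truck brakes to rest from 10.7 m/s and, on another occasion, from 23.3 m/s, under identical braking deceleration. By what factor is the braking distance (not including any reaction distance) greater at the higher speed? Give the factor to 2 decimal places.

Braking distance d = v²/(2a), so with a fixed, d ∝ v².
Factor = (23.3/10.7)² = 2.1776² = 4.7419.

Factor ≈ 4.74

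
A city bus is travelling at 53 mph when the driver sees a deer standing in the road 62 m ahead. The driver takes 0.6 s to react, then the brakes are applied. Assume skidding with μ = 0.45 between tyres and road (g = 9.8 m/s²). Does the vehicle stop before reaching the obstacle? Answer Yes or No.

53 mph × 0.44704 = 23.6931 m/s.
a = μg = 0.45 × 9.8 = 4.410 m/s².
Reaction distance = 23.6931 × 0.6 = 14.216 m.
Braking distance = v²/(2a) = 561.363 / 8.820 = 63.647 m.
Total stopping distance = 14.216 + 63.647 = 77.863 m, vs 62 m available — it cannot stop in time and overshoots by 77.863 − 62 = 15.863 m.

No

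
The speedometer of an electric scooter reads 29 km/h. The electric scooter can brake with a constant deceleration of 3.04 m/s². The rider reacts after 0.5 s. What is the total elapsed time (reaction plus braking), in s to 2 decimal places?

29 km/h ÷ 3.6 = 8.0556 m/s.
Braking time = v/a = 8.0556 / 3.040 = 2.650 s.
Total = 0.5 + 2.650 = 3.150 s.

Total time ≈ 3.15 s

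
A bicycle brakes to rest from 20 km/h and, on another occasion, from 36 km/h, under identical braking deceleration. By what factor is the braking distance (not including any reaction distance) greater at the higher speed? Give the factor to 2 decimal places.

Factor ≈ 3.24

Braking distance d = v²/(2a), so with a fixed, d ∝ v².
Factor = (36/20)² = 1.8000² = 3.2400.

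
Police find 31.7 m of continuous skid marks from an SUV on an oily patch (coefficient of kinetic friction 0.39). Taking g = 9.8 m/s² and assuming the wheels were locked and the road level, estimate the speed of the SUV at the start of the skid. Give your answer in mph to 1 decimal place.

Deceleration a = μg = 0.39 × 9.8 = 3.822 m/s².
v = √(2a·d) = √(2 × 3.822 × 31.7) = √242.315 = 15.5665 m/s.
= 15.5665 ÷ 0.44704 = 34.821 mph.

Initial speed ≈ 34.8 mph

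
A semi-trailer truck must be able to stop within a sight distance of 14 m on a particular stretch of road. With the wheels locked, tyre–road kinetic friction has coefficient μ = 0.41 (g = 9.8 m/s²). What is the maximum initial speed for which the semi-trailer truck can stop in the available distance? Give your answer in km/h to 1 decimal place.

a = μg = 0.41 × 9.8 = 4.018 m/s².
v²/(2a) = d ⇒ v = √(2 × 4.018 × 14) = √112.50 = 10.6066 m/s.
10.6066 m/s × 3.6 = 38.184 km/h.

Maximum speed ≈ 38.2 km/h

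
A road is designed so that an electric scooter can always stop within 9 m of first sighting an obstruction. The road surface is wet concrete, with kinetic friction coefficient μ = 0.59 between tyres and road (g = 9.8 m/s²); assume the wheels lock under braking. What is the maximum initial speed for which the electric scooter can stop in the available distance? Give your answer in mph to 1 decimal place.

Maximum speed ≈ 22.8 mph

a = μg = 0.59 × 9.8 = 5.782 m/s².
v²/(2a) = d ⇒ v = √(2 × 5.782 × 9) = √104.08 = 10.2020 m/s.
10.2020 m/s ÷ 0.44704 = 22.821 mph.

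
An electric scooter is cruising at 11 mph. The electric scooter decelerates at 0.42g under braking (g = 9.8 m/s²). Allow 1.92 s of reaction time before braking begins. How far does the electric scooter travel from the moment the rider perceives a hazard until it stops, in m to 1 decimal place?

Total stopping distance ≈ 12.4 m

11 mph × 0.44704 = 4.9174 m/s.
a = 0.42 × 9.8 = 4.116 m/s².
Reaction distance = v·t_r = 4.9174 × 1.92 = 9.441 m.
Braking distance = v²/(2a) = 4.9174² / (2 × 4.116) = 24.181 / 8.232 = 2.937 m.
Total = 9.441 + 2.937 = 12.378 m.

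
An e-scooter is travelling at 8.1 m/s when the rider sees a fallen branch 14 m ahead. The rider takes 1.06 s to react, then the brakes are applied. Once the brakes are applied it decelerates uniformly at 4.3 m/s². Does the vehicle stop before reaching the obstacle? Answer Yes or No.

No

Reaction distance = 8.1000 × 1.06 = 8.586 m.
Braking distance = v²/(2a) = 65.610 / 8.600 = 7.629 m.
Total stopping distance = 8.586 + 7.629 = 16.215 m, vs 14 m available — it cannot stop in time and overshoots by 16.215 − 14 = 2.215 m.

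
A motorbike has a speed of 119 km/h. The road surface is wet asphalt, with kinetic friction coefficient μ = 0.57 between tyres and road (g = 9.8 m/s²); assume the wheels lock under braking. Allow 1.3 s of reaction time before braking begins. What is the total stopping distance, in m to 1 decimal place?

Total stopping distance ≈ 140.8 m

119 km/h ÷ 3.6 = 33.0556 m/s.
a = μg = 0.57 × 9.8 = 5.586 m/s².
Reaction distance = v·t_r = 33.0556 × 1.3 = 42.972 m.
Braking distance = v²/(2a) = 33.0556² / (2 × 5.586) = 1092.673 / 11.172 = 97.805 m.
Total = 42.972 + 97.805 = 140.777 m.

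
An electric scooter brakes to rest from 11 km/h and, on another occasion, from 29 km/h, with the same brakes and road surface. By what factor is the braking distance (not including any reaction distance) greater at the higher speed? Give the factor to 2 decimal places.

Factor ≈ 6.95

Braking distance d = v²/(2a), so with a fixed, d ∝ v².
Factor = (29/11)² = 2.6364² = 6.9506.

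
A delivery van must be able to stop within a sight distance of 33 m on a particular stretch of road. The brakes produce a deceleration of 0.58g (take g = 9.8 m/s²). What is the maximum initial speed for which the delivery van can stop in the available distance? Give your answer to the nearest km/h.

a = 0.58 × 9.8 = 5.684 m/s².
v²/(2a) = d ⇒ v = √(2 × 5.684 × 33) = √375.14 = 19.3685 m/s.
19.3685 m/s × 3.6 = 69.727 km/h.

Maximum speed ≈ 70 km/h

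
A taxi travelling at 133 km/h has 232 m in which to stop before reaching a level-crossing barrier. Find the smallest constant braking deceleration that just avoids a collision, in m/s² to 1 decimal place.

133 km/h ÷ 3.6 = 36.9444 m/s.
v² = 2a·d ⇒ a = v²/(2d) = 36.9444² / (2 × 232.000) = 1364.889 / 464.000 = 2.9416 m/s².

Required deceleration ≈ 2.9 m/s²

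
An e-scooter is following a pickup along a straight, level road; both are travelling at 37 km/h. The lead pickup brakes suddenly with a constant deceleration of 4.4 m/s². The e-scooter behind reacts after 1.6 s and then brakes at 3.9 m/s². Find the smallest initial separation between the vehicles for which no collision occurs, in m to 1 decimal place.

37 km/h ÷ 3.6 = 10.2778 m/s.
Leader travels v²/(2a_L) = 105.633 / 8.800 = 12.004 m before stopping.
Follower covers v·t_r = 10.2778 × 1.6 = 16.444 m while reacting, then v²/(2a_F) = 105.633 / 7.800 = 13.543 m while braking, for a total of 16.444 + 13.543 = 29.987 m.
Since a_F ≤ a_L and the follower starts braking later, the follower is never slower than the leader, so the closest approach is when both have stopped.
Minimum gap = 29.987 − 12.004 = 17.983 m.

Minimum gap ≈ 18.0 m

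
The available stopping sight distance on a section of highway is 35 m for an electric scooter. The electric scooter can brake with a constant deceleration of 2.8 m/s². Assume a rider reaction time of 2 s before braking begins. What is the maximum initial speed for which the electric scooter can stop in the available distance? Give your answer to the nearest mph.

Stopping distance: v·t_r + v²/(2a) = 35 with t_r = 2 s and a = 2.800 m/s².
So v² + 11.200 v − 196.00 = 0.
Positive root: v = −a·t_r + √((a·t_r)² + 2a·d) = −5.600 + √(31.360 + 196.00) = 9.4785 m/s.
9.4785 m/s ÷ 0.44704 = 21.203 mph.

Maximum speed ≈ 21 mph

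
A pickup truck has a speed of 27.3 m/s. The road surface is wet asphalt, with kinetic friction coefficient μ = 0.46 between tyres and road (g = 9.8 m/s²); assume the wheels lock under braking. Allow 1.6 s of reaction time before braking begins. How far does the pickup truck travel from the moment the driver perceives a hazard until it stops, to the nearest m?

a = μg = 0.46 × 9.8 = 4.508 m/s².
Reaction distance = v·t_r = 27.3000 × 1.6 = 43.680 m.
Braking distance = v²/(2a) = 27.3000² / (2 × 4.508) = 745.290 / 9.016 = 82.663 m.
Total = 43.680 + 82.663 = 126.343 m.

Total stopping distance ≈ 126 m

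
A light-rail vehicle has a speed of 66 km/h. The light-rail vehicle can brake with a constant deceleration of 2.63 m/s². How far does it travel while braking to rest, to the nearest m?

66 km/h ÷ 3.6 = 18.3333 m/s.
Braking distance = v²/(2a) = 18.3333² / (2 × 2.630) = 336.110 / 5.260 = 63.899 m.

Braking distance ≈ 64 m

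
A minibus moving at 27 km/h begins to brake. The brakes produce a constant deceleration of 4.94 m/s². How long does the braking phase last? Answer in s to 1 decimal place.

Braking time ≈ 1.5 s

27 km/h ÷ 3.6 = 7.5000 m/s.
Braking time = v/a = 7.5000 / 4.940 = 1.518 s.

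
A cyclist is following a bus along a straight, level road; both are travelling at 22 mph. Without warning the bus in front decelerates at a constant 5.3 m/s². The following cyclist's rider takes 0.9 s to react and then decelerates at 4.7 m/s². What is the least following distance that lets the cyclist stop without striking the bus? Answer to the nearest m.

Minimum gap ≈ 10 m

22 mph × 0.44704 = 9.8349 m/s.
Leader travels v²/(2a_L) = 96.725 / 10.600 = 9.125 m before stopping.
Follower covers v·t_r = 9.8349 × 0.9 = 8.851 m while reacting, then v²/(2a_F) = 96.725 / 9.400 = 10.290 m while braking, for a total of 8.851 + 10.290 = 19.141 m.
Since a_F ≤ a_L and the follower starts braking later, the follower is never slower than the leader, so the closest approach is when both have stopped.
Minimum gap = 19.141 − 9.125 = 10.016 m.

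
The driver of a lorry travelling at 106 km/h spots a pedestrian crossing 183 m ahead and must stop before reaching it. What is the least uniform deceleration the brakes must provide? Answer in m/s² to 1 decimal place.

106 km/h ÷ 3.6 = 29.4444 m/s.
v² = 2a·d ⇒ a = v²/(2d) = 29.4444² / (2 × 183.000) = 866.973 / 366.000 = 2.3688 m/s².

Required deceleration ≈ 2.4 m/s²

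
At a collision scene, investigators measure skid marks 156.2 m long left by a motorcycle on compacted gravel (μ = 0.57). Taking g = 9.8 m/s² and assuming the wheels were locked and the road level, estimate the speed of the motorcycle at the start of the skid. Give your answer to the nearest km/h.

Initial speed ≈ 150 km/h

Deceleration a = μg = 0.57 × 9.8 = 5.586 m/s².
v = √(2a·d) = √(2 × 5.586 × 156.2) = √1745.066 = 41.7740 m/s.
= 41.7740 × 3.6 = 150.386 km/h.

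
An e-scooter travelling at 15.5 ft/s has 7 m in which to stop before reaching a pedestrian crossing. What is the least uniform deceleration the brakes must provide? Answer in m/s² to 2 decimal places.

15.5 ft/s × 0.3048 = 4.7244 m/s.
v² = 2a·d ⇒ a = v²/(2d) = 4.7244² / (2 × 7.000) = 22.320 / 14.000 = 1.5943 m/s².

Required deceleration ≈ 1.59 m/s²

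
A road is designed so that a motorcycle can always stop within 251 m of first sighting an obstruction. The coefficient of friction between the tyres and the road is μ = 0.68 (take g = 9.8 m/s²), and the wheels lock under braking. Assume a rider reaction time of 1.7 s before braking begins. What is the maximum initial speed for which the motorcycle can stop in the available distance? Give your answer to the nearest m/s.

a = μg = 0.68 × 9.8 = 6.664 m/s².
Stopping distance: v·t_r + v²/(2a) = 251 with t_r = 1.7 s and a = 6.664 m/s².
So v² + 22.658 v − 3345.33 = 0.
Positive root: v = −a·t_r + √((a·t_r)² + 2a·d) = −11.329 + √(128.346 + 3345.33) = 47.6089 m/s.

Maximum speed ≈ 48 m/s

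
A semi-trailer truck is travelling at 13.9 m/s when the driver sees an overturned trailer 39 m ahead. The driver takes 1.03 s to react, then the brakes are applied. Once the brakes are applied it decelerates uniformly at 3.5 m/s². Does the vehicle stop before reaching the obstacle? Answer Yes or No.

No

Reaction distance = 13.9000 × 1.03 = 14.317 m.
Braking distance = v²/(2a) = 193.210 / 7.000 = 27.601 m.
Total stopping distance = 14.317 + 27.601 = 41.918 m, vs 39 m available — it cannot stop in time and overshoots by 41.918 − 39 = 2.918 m.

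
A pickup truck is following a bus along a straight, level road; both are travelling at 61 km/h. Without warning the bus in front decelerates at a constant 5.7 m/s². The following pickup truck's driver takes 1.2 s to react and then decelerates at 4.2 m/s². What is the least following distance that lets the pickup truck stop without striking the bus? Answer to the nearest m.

Minimum gap ≈ 29 m

61 km/h ÷ 3.6 = 16.9444 m/s.
Leader travels v²/(2a_L) = 287.113 / 11.400 = 25.185 m before stopping.
Follower covers v·t_r = 16.9444 × 1.2 = 20.333 m while reacting, then v²/(2a_F) = 287.113 / 8.400 = 34.180 m while braking, for a total of 20.333 + 34.180 = 54.513 m.
Since a_F ≤ a_L and the follower starts braking later, the follower is never slower than the leader, so the closest approach is when both have stopped.
Minimum gap = 54.513 − 25.185 = 29.328 m.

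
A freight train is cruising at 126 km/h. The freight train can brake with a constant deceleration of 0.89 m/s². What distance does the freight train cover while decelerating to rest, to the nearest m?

Braking distance ≈ 688 m

126 km/h ÷ 3.6 = 35.0000 m/s.
Braking distance = v²/(2a) = 35.0000² / (2 × 0.890) = 1225.000 / 1.780 = 688.202 m.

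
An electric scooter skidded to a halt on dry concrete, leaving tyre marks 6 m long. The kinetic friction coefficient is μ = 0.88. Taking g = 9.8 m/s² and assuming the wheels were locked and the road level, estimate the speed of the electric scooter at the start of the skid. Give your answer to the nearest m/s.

Deceleration a = μg = 0.88 × 9.8 = 8.624 m/s².
v = √(2a·d) = √(2 × 8.624 × 6) = √103.488 = 10.1729 m/s.

Initial speed ≈ 10 m/s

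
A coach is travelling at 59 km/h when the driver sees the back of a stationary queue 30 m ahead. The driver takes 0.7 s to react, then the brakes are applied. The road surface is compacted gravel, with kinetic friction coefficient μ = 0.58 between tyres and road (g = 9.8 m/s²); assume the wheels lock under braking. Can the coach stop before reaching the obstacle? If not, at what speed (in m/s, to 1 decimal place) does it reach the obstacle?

No — it strikes the obstacle at 7.6 m/s

59 km/h ÷ 3.6 = 16.3889 m/s.
a = μg = 0.58 × 9.8 = 5.684 m/s².
Reaction distance = 16.3889 × 0.7 = 11.472 m.
Braking distance needed to stop: v²/(2a) = 268.596 / 11.368 = 23.627 m, so total needed = 11.472 + 23.627 = 35.099 m > 30 m — it cannot stop.
Distance remaining when braking begins: 30 − 11.472 = 18.528 m.
v² = v₀² − 2a·d = 268.596 − 2 × 5.684 × 18.528 = 57.970 m²/s².
v = √57.970 = 7.614 m/s.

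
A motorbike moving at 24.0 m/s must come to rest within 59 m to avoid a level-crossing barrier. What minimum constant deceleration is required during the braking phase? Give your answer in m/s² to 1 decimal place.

v² = 2a·d ⇒ a = v²/(2d) = 24.0000² / (2 × 59.000) = 576.000 / 118.000 = 4.8814 m/s².

Required deceleration ≈ 4.9 m/s²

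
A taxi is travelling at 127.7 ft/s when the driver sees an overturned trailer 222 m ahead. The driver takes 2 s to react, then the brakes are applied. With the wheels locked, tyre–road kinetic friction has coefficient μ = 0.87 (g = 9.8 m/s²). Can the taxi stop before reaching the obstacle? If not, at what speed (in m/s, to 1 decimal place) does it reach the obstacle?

127.7 ft/s × 0.3048 = 38.9230 m/s.
a = μg = 0.87 × 9.8 = 8.526 m/s².
Reaction distance = 38.9230 × 2 = 77.846 m.
Braking distance = v²/(2a) = 1515.000 / 17.052 = 88.846 m.
Total stopping distance = 77.846 + 88.846 = 166.692 m, vs 222 m available — it stops with 222 − 166.692 = 55.308 m to spare.

Yes — it stops about 55.3 m short of the obstacle, so it never reaches it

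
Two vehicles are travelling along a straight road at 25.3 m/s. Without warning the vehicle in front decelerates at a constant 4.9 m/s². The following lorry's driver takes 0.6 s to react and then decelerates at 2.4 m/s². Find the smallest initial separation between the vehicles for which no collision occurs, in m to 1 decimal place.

Minimum gap ≈ 83.2 m

Leader travels v²/(2a_L) = 640.090 / 9.800 = 65.315 m before stopping.
Follower covers v·t_r = 25.3000 × 0.6 = 15.180 m while reacting, then v²/(2a_F) = 640.090 / 4.800 = 133.352 m while braking, for a total of 15.180 + 133.352 = 148.532 m.
Since a_F ≤ a_L and the follower starts braking later, the follower is never slower than the leader, so the closest approach is when both have stopped.
Minimum gap = 148.532 − 65.315 = 83.217 m.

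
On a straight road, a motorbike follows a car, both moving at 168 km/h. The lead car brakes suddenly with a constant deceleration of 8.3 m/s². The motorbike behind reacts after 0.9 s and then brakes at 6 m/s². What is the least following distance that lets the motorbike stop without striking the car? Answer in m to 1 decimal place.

168 km/h ÷ 3.6 = 46.6667 m/s.
Leader travels v²/(2a_L) = 2177.781 / 16.600 = 131.192 m before stopping.
Follower covers v·t_r = 46.6667 × 0.9 = 42.000 m while reacting, then v²/(2a_F) = 2177.781 / 12.000 = 181.482 m while braking, for a total of 42.000 + 181.482 = 223.482 m.
Since a_F ≤ a_L and the follower starts braking later, the follower is never slower than the leader, so the closest approach is when both have stopped.
Minimum gap = 223.482 − 131.192 = 92.290 m.

Minimum gap ≈ 92.3 m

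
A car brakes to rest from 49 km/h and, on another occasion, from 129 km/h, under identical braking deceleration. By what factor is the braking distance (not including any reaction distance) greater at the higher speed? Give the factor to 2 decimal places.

Braking distance d = v²/(2a), so with a fixed, d ∝ v².
Factor = (129/49)² = 2.6327² = 6.9311.

Factor ≈ 6.93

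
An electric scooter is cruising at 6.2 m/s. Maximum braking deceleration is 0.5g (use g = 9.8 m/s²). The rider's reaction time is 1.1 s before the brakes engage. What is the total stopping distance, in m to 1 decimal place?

a = 0.5 × 9.8 = 4.900 m/s².
Reaction distance = v·t_r = 6.2000 × 1.1 = 6.820 m.
Braking distance = v²/(2a) = 6.2000² / (2 × 4.900) = 38.440 / 9.800 = 3.922 m.
Total = 6.820 + 3.922 = 10.742 m.

Total stopping distance ≈ 10.7 m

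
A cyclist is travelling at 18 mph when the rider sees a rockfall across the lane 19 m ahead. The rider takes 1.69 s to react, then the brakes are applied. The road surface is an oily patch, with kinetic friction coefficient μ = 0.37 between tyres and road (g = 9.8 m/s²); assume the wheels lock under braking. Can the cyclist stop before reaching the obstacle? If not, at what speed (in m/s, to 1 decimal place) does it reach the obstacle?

18 mph × 0.44704 = 8.0467 m/s.
a = μg = 0.37 × 9.8 = 3.626 m/s².
Reaction distance = 8.0467 × 1.69 = 13.599 m.
Braking distance needed to stop: v²/(2a) = 64.749 / 7.252 = 8.928 m, so total needed = 13.599 + 8.928 = 22.527 m > 19 m — it cannot stop.
Distance remaining when braking begins: 19 − 13.599 = 5.401 m.
v² = v₀² − 2a·d = 64.749 − 2 × 3.626 × 5.401 = 25.581 m²/s².
v = √25.581 = 5.058 m/s.

No — it strikes the obstacle at 5.1 m/s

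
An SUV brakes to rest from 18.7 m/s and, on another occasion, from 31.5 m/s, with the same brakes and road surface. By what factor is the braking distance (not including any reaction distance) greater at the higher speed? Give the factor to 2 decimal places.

Braking distance d = v²/(2a), so with a fixed, d ∝ v².
Factor = (31.5/18.7)² = 1.6845² = 2.8375.

Factor ≈ 2.84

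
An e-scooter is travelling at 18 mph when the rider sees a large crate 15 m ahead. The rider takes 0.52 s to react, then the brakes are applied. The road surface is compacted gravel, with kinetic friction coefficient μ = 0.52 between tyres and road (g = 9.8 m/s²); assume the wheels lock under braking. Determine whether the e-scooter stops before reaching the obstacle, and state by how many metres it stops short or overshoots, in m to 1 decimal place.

18 mph × 0.44704 = 8.0467 m/s.
a = μg = 0.52 × 9.8 = 5.096 m/s².
Reaction distance = 8.0467 × 0.52 = 4.184 m.
Braking distance = v²/(2a) = 64.749 / 10.192 = 6.353 m.
Total stopping distance = 4.184 + 6.353 = 10.537 m, vs 15 m available — it stops with 15 − 10.537 = 4.463 m to spare.

Yes — it stops 4.5 m short of the obstacle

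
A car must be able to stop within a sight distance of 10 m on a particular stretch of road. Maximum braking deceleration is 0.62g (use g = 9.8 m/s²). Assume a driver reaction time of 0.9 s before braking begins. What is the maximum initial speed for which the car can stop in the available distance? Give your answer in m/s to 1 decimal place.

a = 0.62 × 9.8 = 6.076 m/s².
Stopping distance: v·t_r + v²/(2a) = 10 with t_r = 0.9 s and a = 6.076 m/s².
So v² + 10.937 v − 121.52 = 0.
Positive root: v = −a·t_r + √((a·t_r)² + 2a·d) = −5.468 + √(29.899 + 121.52) = 6.8372 m/s.

Maximum speed ≈ 6.8 m/s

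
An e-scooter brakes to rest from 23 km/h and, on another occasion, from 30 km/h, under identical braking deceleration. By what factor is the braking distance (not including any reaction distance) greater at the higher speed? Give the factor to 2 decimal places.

Factor ≈ 1.70

Braking distance d = v²/(2a), so with a fixed, d ∝ v².
Factor = (30/23)² = 1.3043² = 1.7012.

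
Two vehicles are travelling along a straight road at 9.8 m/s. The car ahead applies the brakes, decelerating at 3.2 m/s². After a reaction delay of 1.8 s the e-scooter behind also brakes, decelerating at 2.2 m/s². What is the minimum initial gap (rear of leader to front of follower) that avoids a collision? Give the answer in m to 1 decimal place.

Minimum gap ≈ 24.5 m

Leader travels v²/(2a_L) = 96.040 / 6.400 = 15.006 m before stopping.
Follower covers v·t_r = 9.8000 × 1.8 = 17.640 m while reacting, then v²/(2a_F) = 96.040 / 4.400 = 21.827 m while braking, for a total of 17.640 + 21.827 = 39.467 m.
Since a_F ≤ a_L and the follower starts braking later, the follower is never slower than the leader, so the closest approach is when both have stopped.
Minimum gap = 39.467 − 15.006 = 24.461 m.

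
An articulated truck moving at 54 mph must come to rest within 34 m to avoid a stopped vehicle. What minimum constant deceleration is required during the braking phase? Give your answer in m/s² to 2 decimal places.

Required deceleration ≈ 8.57 m/s²

54 mph × 0.44704 = 24.1402 m/s.
v² = 2a·d ⇒ a = v²/(2d) = 24.1402² / (2 × 34.000) = 582.749 / 68.000 = 8.5698 m/s².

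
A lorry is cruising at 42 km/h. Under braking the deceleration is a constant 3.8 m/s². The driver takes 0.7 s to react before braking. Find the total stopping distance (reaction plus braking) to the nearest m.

Total stopping distance ≈ 26 m

42 km/h ÷ 3.6 = 11.6667 m/s.
Reaction distance = v·t_r = 11.6667 × 0.7 = 8.167 m.
Braking distance = v²/(2a) = 11.6667² / (2 × 3.800) = 136.112 / 7.600 = 17.909 m.
Total = 8.167 + 17.909 = 26.076 m.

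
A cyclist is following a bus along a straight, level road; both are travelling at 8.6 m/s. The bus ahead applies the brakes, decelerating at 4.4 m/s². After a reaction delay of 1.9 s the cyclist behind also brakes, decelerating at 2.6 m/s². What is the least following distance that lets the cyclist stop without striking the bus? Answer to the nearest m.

Minimum gap ≈ 22 m

Leader travels v²/(2a_L) = 73.960 / 8.800 = 8.405 m before stopping.
Follower covers v·t_r = 8.6000 × 1.9 = 16.340 m while reacting, then v²/(2a_F) = 73.960 / 5.200 = 14.223 m while braking, for a total of 16.340 + 14.223 = 30.563 m.
Since a_F ≤ a_L and the follower starts braking later, the follower is never slower than the leader, so the closest approach is when both have stopped.
Minimum gap = 30.563 − 8.405 = 22.158 m.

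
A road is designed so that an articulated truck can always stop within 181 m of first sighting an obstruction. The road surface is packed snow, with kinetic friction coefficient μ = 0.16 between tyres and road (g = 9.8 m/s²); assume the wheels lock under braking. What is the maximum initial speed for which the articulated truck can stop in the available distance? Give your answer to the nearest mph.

Maximum speed ≈ 53 mph

a = μg = 0.16 × 9.8 = 1.568 m/s².
v²/(2a) = d ⇒ v = √(2 × 1.568 × 181) = √567.62 = 23.8248 m/s.
23.8248 m/s ÷ 0.44704 = 53.295 mph.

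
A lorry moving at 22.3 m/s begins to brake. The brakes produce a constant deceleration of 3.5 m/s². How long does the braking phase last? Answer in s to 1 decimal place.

Braking time ≈ 6.4 s

Braking time = v/a = 22.3000 / 3.500 = 6.371 s.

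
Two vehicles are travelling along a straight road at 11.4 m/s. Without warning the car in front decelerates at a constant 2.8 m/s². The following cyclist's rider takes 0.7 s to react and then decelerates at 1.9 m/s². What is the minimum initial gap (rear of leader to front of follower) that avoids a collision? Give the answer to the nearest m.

Minimum gap ≈ 19 m

Leader travels v²/(2a_L) = 129.960 / 5.600 = 23.207 m before stopping.
Follower covers v·t_r = 11.4000 × 0.7 = 7.980 m while reacting, then v²/(2a_F) = 129.960 / 3.800 = 34.200 m while braking, for a total of 7.980 + 34.200 = 42.180 m.
Since a_F ≤ a_L and the follower starts braking later, the follower is never slower than the leader, so the closest approach is when both have stopped.
Minimum gap = 42.180 − 23.207 = 18.973 m.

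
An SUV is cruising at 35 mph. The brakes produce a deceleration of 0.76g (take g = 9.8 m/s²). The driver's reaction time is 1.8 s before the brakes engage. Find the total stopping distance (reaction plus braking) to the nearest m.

35 mph × 0.44704 = 15.6464 m/s.
a = 0.76 × 9.8 = 7.448 m/s².
Reaction distance = v·t_r = 15.6464 × 1.8 = 28.164 m.
Braking distance = v²/(2a) = 15.6464² / (2 × 7.448) = 244.810 / 14.896 = 16.435 m.
Total = 28.164 + 16.435 = 44.599 m.

Total stopping distance ≈ 45 m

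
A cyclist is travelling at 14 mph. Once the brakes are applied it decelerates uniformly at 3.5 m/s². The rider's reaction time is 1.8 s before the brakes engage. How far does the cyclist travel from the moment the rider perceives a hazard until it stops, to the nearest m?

Total stopping distance ≈ 17 m

14 mph × 0.44704 = 6.2586 m/s.
Reaction distance = v·t_r = 6.2586 × 1.8 = 11.265 m.
Braking distance = v²/(2a) = 6.2586² / (2 × 3.500) = 39.170 / 7.000 = 5.596 m.
Total = 11.265 + 5.596 = 16.861 m.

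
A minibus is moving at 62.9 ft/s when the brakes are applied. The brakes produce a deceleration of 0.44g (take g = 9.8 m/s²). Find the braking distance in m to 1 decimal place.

62.9 ft/s × 0.3048 = 19.1719 m/s.
a = 0.44 × 9.8 = 4.312 m/s².
Braking distance = v²/(2a) = 19.1719² / (2 × 4.312) = 367.562 / 8.624 = 42.621 m.

Braking distance ≈ 42.6 m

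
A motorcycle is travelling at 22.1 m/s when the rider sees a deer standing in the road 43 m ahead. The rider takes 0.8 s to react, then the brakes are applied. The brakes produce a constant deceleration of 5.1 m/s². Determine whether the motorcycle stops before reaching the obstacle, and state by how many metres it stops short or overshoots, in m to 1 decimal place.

Reaction distance = 22.1000 × 0.8 = 17.680 m.
Braking distance = v²/(2a) = 488.410 / 10.200 = 47.883 m.
Total stopping distance = 17.680 + 47.883 = 65.563 m, vs 43 m available — it cannot stop in time and overshoots by 65.563 − 43 = 22.563 m.

No — it overshoots by 22.6 m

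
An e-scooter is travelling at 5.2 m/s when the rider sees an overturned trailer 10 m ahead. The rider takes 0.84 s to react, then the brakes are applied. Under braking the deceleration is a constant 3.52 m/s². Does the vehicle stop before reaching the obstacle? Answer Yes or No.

Yes

Reaction distance = 5.2000 × 0.84 = 4.368 m.
Braking distance = v²/(2a) = 27.040 / 7.040 = 3.841 m.
Total stopping distance = 4.368 + 3.841 = 8.209 m, vs 10 m available — it stops with 10 − 8.209 = 1.791 m to spare.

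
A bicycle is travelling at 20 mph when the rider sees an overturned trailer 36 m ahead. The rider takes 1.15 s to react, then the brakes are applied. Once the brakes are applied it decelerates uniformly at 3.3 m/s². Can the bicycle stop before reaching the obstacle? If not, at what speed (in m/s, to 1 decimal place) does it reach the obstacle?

Yes — it stops about 13.6 m short of the obstacle, so it never reaches it

20 mph × 0.44704 = 8.9408 m/s.
Reaction distance = 8.9408 × 1.15 = 10.282 m.
Braking distance = v²/(2a) = 79.938 / 6.600 = 12.112 m.
Total stopping distance = 10.282 + 12.112 = 22.394 m, vs 36 m available — it stops with 36 − 22.394 = 13.606 m to spare.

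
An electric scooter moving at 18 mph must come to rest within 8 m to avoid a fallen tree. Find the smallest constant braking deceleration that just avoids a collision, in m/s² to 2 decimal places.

18 mph × 0.44704 = 8.0467 m/s.
v² = 2a·d ⇒ a = v²/(2d) = 8.0467² / (2 × 8.000) = 64.749 / 16.000 = 4.0468 m/s².

Required deceleration ≈ 4.05 m/s²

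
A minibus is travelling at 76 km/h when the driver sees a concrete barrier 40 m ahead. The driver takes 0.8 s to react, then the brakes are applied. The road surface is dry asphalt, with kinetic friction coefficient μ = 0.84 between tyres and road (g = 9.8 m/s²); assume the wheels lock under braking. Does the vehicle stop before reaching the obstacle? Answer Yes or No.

76 km/h ÷ 3.6 = 21.1111 m/s.
a = μg = 0.84 × 9.8 = 8.232 m/s².
Reaction distance = 21.1111 × 0.8 = 16.889 m.
Braking distance = v²/(2a) = 445.679 / 16.464 = 27.070 m.
Total stopping distance = 16.889 + 27.070 = 43.959 m, vs 40 m available — it cannot stop in time and overshoots by 43.959 − 40 = 3.959 m.

No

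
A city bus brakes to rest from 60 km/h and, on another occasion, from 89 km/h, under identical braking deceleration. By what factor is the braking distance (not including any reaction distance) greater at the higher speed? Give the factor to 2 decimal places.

Braking distance d = v²/(2a), so with a fixed, d ∝ v².
Factor = (89/60)² = 1.4833² = 2.2002.

Factor ≈ 2.20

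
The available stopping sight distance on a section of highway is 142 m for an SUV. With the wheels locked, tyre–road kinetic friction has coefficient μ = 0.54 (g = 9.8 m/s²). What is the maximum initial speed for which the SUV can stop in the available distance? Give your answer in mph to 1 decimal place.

Maximum speed ≈ 86.7 mph

a = μg = 0.54 × 9.8 = 5.292 m/s².
v²/(2a) = d ⇒ v = √(2 × 5.292 × 142) = √1502.93 = 38.7676 m/s.
38.7676 m/s ÷ 0.44704 = 86.721 mph.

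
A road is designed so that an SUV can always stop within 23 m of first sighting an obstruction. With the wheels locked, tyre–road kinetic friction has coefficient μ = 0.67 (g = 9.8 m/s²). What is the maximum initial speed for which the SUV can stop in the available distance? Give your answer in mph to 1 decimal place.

Maximum speed ≈ 38.9 mph

a = μg = 0.67 × 9.8 = 6.566 m/s².
v²/(2a) = d ⇒ v = √(2 × 6.566 × 23) = √302.04 = 17.3793 m/s.
17.3793 m/s ÷ 0.44704 = 38.876 mph.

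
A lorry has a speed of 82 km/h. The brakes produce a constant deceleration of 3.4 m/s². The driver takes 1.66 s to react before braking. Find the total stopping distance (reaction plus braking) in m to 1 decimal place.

Total stopping distance ≈ 114.1 m

82 km/h ÷ 3.6 = 22.7778 m/s.
Reaction distance = v·t_r = 22.7778 × 1.66 = 37.811 m.
Braking distance = v²/(2a) = 22.7778² / (2 × 3.400) = 518.828 / 6.800 = 76.298 m.
Total = 37.811 + 76.298 = 114.109 m.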